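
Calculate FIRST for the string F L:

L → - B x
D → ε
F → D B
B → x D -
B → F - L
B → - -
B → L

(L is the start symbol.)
{ '-', 'x' }

FIRST sets of the non-terminals involved (from the grammar, by fixed-point iteration):
  FIRST(F) = { '-', 'x' }

To compute FIRST(F L), process the symbols left to right:
Symbol F is a non-terminal. Add FIRST(F) \ {ε} = { '-', 'x' }
F is not nullable (ε ∉ FIRST(F)), so stop here.
FIRST(F L) = { '-', 'x' }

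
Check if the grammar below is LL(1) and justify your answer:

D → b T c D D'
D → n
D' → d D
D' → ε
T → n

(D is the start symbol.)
Relevant sets:
  FOLLOW(D') = { $, 'd' }

For D:
  PREDICT(D → b T c D D') = { 'b' }
  PREDICT(D → n) = { 'n' }
For D':
  PREDICT(D' → d D) = { 'd' }
  PREDICT(D' → ε) = { $, 'd' }
T has a single production, so nothing to check there.

Conflict found: Predict set conflict for D': { 'd' }
The grammar is NOT LL(1).

Answer: No. Predict set conflict for D': { 'd' }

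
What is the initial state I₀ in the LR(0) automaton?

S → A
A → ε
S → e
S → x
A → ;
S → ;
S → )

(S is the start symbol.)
First, augment the grammar with S' → S
I₀ = CLOSURE({ [S' → . S] }):
  [S' → . S] has the dot before S: add [S → . A], [S → . e], [S → . x], [S → . ;], [S → . )]
  [S → . A] has the dot before A: add [A → .], [A → . ;]
No further items can be added.

I₀ = { [A → . ;], [A → .], [S → . )], [S → . ;], [S → . A], [S → . e], [S → . x], [S' → . S] }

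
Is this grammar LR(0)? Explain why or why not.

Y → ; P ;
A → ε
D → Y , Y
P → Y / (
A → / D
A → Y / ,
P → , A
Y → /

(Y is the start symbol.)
No. Shift-reduce conflict between [A → .] and [A → . / D]

Augment with Y' → Y and build the canonical LR(0) collection (I0 = CLOSURE({[Y' → . Y]}), then GOTO on every symbol after a dot until no new states appear). It has 19 states:
  I0: { [Y → . /], [Y → . ; P ;], [Y' → . Y] }  — shift
  I1: { [Y → / .] }  — reduce
  I2: { [P → . , A], [P → . Y / (], [Y → . /], [Y → . ; P ;], [Y → ; . P ;] }  — shift
  I3: { [Y' → Y .] }  — accept
  I4: { [A → . / D], [A → . Y / ,], [A → .], [P → , . A], [Y → . /], [Y → . ; P ;] }  — shift, reduce
  I5: { [Y → ; P . ;] }  — shift
  I6: { [P → Y . / (] }  — shift
  I7: { [P → Y / . (] }  — shift
  I8: { [P → Y / ( .] }  — reduce
  I9: { [Y → ; P ; .] }  — reduce
  I10: { [A → / . D], [D → . Y , Y], [Y → . /], [Y → . ; P ;], [Y → / .] }  — shift, reduce
  I11: { [P → , A .] }  — reduce
  I12: { [A → Y . / ,] }  — shift
  I13: { [A → Y / . ,] }  — shift
  I14: { [A → Y / , .] }  — reduce
  I15: { [A → / D .] }  — reduce
  I16: { [D → Y . , Y] }  — shift
  I17: { [D → Y , . Y], [Y → . /], [Y → . ; P ;] }  — shift
  I18: { [D → Y , Y .] }  — reduce

Conflict in state I4:
  Shift-reduce conflict between [A → .] and [A → . / D]
So the grammar is NOT LR(0).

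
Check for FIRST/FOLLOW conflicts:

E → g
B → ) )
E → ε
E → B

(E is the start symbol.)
A FIRST/FOLLOW conflict occurs when a non-terminal N has a nullable alternative N → β (β ⇒* ε) and another alternative N → α with FIRST(α) ∩ FOLLOW(N) ≠ ∅: on such a lookahead the parser cannot decide between expanding α and letting N vanish via β.

Nullable non-terminals: E.
FIRST sets used below: FIRST(B) = { ')' }

E: nullable alternative(s) E → ε; FOLLOW(E) = { $ }
  E → g: FIRST \ {ε} = { 'g' } — disjoint from FOLLOW(E)
  E → ε: FIRST \ {ε} = { } — this is the only nullable alternative, skip
  E → B: FIRST \ {ε} = { ')' } — disjoint from FOLLOW(E)

B has no nullable alternative, so no FIRST/FOLLOW check is needed there.

No FIRST/FOLLOW conflicts found.

Answer: No FIRST/FOLLOW conflicts.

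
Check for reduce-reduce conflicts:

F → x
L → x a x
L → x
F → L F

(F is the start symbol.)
Yes — I3: [F → x .] vs [L → x .]

A reduce-reduce conflict occurs when an LR(0) state has two complete items [A → α .] and [B → β .] — both call for a reduction, and with no lookahead the parser cannot choose between them.

Augment with F' → F and build the canonical LR(0) collection (I0 = CLOSURE({[F' → . F]}), then GOTO on every symbol after a dot until no new states appear). It has 7 states:
  I0: { [F → . L F], [F → . x], [F' → . F], [L → . x a x], [L → . x] }  — shift
  I1: { [F' → F .] }  — accept
  I2: { [F → . L F], [F → . x], [F → L . F], [L → . x a x], [L → . x] }  — shift
  I3: { [F → x .], [L → x . a x], [L → x .] }  — shift, 2 reduces
  I4: { [L → x a . x] }  — shift
  I5: { [L → x a x .] }  — reduce
  I6: { [F → L F .] }  — reduce

I3 contains complete items [F → x .], [L → x .] — reduce-reduce conflict.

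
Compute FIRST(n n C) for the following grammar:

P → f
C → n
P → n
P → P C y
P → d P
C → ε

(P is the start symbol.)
{ 'n' }

To compute FIRST(n n C), process the symbols left to right:
Symbol n is a terminal. Add 'n' and stop.
FIRST(n n C) = { 'n' }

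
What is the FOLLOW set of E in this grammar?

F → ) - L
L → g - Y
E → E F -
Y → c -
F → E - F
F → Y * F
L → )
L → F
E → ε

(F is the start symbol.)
To compute FOLLOW(E), find every occurrence of E on a right-hand side N → α E β: add FIRST(β) \ {ε}, and if β is empty or nullable also add FOLLOW(N). Iterate to a fixed point.

In E → E F -: E is followed by F '-', add FIRST(F '-') \ {ε} = { ')', '-', 'c' }
In F → E - F: E is followed by '-' F, add FIRST('-' F) \ {ε} = { '-' }

Taking the union: FOLLOW(E) = { ')', '-', 'c' }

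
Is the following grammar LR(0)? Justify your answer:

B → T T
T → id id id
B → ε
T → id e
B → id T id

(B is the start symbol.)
Augment with B' → B and build the canonical LR(0) collection (I0 = CLOSURE({[B' → . B]}), then GOTO on every symbol after a dot until no new states appear). It has 13 states:
  I0: { [B → . T T], [B → . id T id], [B → .], [B' → . B], [T → . id e], [T → . id id id] }  — shift, reduce
  I1: { [B' → B .] }  — accept
  I2: { [B → T . T], [T → . id e], [T → . id id id] }  — shift
  I3: { [B → id . T id], [T → . id e], [T → . id id id], [T → id . e], [T → id . id id] }  — shift
  I4: { [B → id T . id] }  — shift
  I5: { [T → id e .] }  — reduce
  I6: { [T → id . e], [T → id . id id], [T → id id . id] }  — shift
  I7: { [T → id id . id], [T → id id id .] }  — shift, reduce
  I8: { [T → id id id .] }  — reduce
  I9: { [B → id T id .] }  — reduce
  I10: { [B → T T .] }  — reduce
  I11: { [T → id . e], [T → id . id id] }  — shift
  I12: { [T → id id . id] }  — shift

Conflict in state I0:
  Shift-reduce conflict between [B → .] and [B → . id T id]
So the grammar is NOT LR(0).

Answer: No. Shift-reduce conflict between [B → .] and [B → . id T id]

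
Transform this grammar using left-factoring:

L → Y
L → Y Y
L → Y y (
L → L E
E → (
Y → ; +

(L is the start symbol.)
L → Y L'
L' → ε
L' → Y
L' → y (
L → L E
E → (
Y → ; +

Left-factoring transforms A → αβ₁ | αβ₂ into A → αA' and A' → β₁ | β₂
(α is the longest common prefix among the alternatives). Repeat until
no nonterminal has two alternatives with a common prefix.

Round 1: L has alternatives sharing prefix 'Y'. Introduce L': L → Y L'
  Add: L' → ε
  Add: L' → Y
  Add: L' → y (

No remaining common prefixes — done.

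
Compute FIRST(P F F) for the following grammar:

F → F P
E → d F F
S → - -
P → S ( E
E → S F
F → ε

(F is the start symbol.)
{ '-' }

FIRST sets of the non-terminals involved (from the grammar, by fixed-point iteration):
  FIRST(P) = { '-' }

To compute FIRST(P F F), process the symbols left to right:
Symbol P is a non-terminal. Add FIRST(P) \ {ε} = { '-' }
P is not nullable (ε ∉ FIRST(P)), so stop here.
FIRST(P F F) = { '-' }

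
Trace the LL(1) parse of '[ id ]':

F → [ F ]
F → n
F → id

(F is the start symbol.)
LL(1) parsing maintains a stack (initially the start symbol over $) and the input. At each step: if the stack top is a terminal, match it against the current input token; if it is a non-terminal N, replace it with the RHS of M[N, lookahead] (the unique production whose predict set contains the lookahead).

Stack is shown with the top on the left.

Stack    Input     Action
-------------------------
F $      [ id ] $  output F → [ F ]
[ F ] $  [ id ] $  match '['
F ] $    id ] $    output F → id
id ] $   id ] $    match 'id'
] $      ] $       match ']'
$        $         accept

The string is accepted.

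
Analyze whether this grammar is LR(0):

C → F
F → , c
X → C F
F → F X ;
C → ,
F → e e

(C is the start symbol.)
No. Shift-reduce conflict between [C → , .] and [F → , . c]

A grammar is LR(0) if no state in the canonical LR(0) collection has:
  - both a shift item (dot before a terminal) and a complete item (shift-reduce conflict), or
  - two or more complete items (reduce-reduce conflict; the accept item [C' → C .] counts as a complete item here).

Augment with C' → C and build the canonical LR(0) collection (I0 = CLOSURE({[C' → . C]}), then GOTO on every symbol after a dot until no new states appear). It has 12 states:
  I0: { [C → . ,], [C → . F], [C' → . C], [F → . , c], [F → . F X ;], [F → . e e] }  — shift
  I1: { [C → , .], [F → , . c] }  — shift, reduce
  I2: { [C' → C .] }  — accept
  I3: { [C → . ,], [C → . F], [C → F .], [F → . , c], [F → . F X ;], [F → . e e], [F → F . X ;], [X → . C F] }  — shift, reduce
  I4: { [F → e . e] }  — shift
  I5: { [F → e e .] }  — reduce
  I6: { [F → . , c], [F → . F X ;], [F → . e e], [X → C . F] }  — shift
  I7: { [F → F X . ;] }  — shift
  I8: { [F → F X ; .] }  — reduce
  I9: { [F → , . c] }  — shift
  I10: { [C → . ,], [C → . F], [F → . , c], [F → . F X ;], [F → . e e], [F → F . X ;], [X → . C F], [X → C F .] }  — shift, reduce
  I11: { [F → , c .] }  — reduce

Conflict in state I1:
  Shift-reduce conflict between [C → , .] and [F → , . c]
So the grammar is NOT LR(0).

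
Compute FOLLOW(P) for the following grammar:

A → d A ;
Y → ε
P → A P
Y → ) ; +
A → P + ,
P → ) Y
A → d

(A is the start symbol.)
In P → A P: P is at the end; this adds FOLLOW(P) to itself — nothing new
In A → P + ,: P is followed by '+' ',', add FIRST('+' ',') \ {ε} = { '+' }

Taking the union: FOLLOW(P) = { '+' }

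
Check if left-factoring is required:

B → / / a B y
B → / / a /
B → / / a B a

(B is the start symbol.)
Left-factoring is needed when two productions for the same non-terminal
share a common prefix on the right-hand side.

Productions for B:
  B → / / a B y
  B → / / a /
  B → / / a B a

Found common prefix '/ / a' in productions for B

Answer: Yes, B has productions with common prefix '/ / a'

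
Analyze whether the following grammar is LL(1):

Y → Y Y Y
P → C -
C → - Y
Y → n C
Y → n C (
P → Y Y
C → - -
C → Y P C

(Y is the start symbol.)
No. Predict set conflict for Y: { 'n' }

A grammar is LL(1) if for each non-terminal N with multiple productions, the predict sets of those productions are pairwise disjoint, where PREDICT(N → α) = (FIRST(α) \ {ε}) ∪ (FOLLOW(N) if α ⇒* ε).

Relevant sets:
  FIRST(Y) = { 'n' }
  FIRST(C) = { '-', 'n' }

For Y:
  PREDICT(Y → Y Y Y) = { 'n' }
  PREDICT(Y → n C) = { 'n' }
  PREDICT(Y → n C '(') = { 'n' }
For P:
  PREDICT(P → C '-') = { '-', 'n' }
  PREDICT(P → Y Y) = { 'n' }
For C:
  PREDICT(C → '-' Y) = { '-' }
  PREDICT(C → '-' '-') = { '-' }
  PREDICT(C → Y P C) = { 'n' }

Conflict found: Predict set conflict for Y: { 'n' }
The grammar is NOT LL(1).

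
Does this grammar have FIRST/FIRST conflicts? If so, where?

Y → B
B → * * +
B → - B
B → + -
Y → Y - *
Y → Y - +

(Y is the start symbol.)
FIRST sets of the non-terminals at (or reachable through a nullable prefix from) the front of some alternative:
  FIRST(B) = { '*', '+', '-' }
  FIRST(Y) = { '*', '+', '-' }

Productions for Y:
  Y → B: FIRST = { '*', '+', '-' }
  Y → Y - *: FIRST = { '*', '+', '-' }
  Y → Y - +: FIRST = { '*', '+', '-' }
Productions for B:
  B → * * +: FIRST = { '*' }
  B → - B: FIRST = { '-' }
  B → + -: FIRST = { '+' }

Conflict for Y: Y → B and Y → Y - *
  Overlap: { '*', '+', '-' }
Conflict for Y: Y → B and Y → Y - +
  Overlap: { '*', '+', '-' }
Conflict for Y: Y → Y - * and Y → Y - +
  Overlap: { '*', '+', '-' }

Answer: Yes. Y → B / Y → Y '-' '*' on { '*', '+', '-' }; Y → B / Y → Y '-' '+' on { '*', '+', '-' }; Y → Y '-' '*' / Y → Y '-' '+' on { '*', '+', '-' }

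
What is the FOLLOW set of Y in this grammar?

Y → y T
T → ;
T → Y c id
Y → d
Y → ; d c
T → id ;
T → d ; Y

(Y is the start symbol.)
Y is the start symbol, so $ ∈ FOLLOW(Y).
In T → Y c id: Y is followed by c id, add FIRST(c id) \ {ε} = { 'c' }
In T → d ; Y: Y is at the end, add FOLLOW(T)

The FOLLOW sets referred to above (computed the same way, to a fixed point):
  FOLLOW(T) = { $, 'c' }

Taking the union: FOLLOW(Y) = { $, 'c' }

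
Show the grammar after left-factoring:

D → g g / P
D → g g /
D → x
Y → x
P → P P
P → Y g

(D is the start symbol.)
Left-factoring transforms A → αβ₁ | αβ₂ into A → αA' and A' → β₁ | β₂
(α is the longest common prefix among the alternatives). Repeat until
no nonterminal has two alternatives with a common prefix.

Round 1: D has alternatives sharing prefix 'g g /'. Introduce D': D → g g / D'
  Add: D' → P
  Add: D' → ε

No remaining common prefixes — done.

Resulting grammar:
D → g g / D'
D' → P
D' → ε
D → x
Y → x
P → P P
P → Y g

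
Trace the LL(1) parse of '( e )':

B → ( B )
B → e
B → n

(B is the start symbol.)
Stack is shown with the top on the left.

Stack    Input    Action
------------------------
B $      ( e ) $  output B → ( B )
( B ) $  ( e ) $  match '('
B ) $    e ) $    output B → e
e ) $    e ) $    match 'e'
) $      ) $      match ')'
$        $        accept

The string is accepted.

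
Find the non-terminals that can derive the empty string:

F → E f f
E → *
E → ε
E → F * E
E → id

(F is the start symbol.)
{ 'E' }

A non-terminal is nullable if it can derive ε (the empty string): either it has an ε-production, or it has a production whose right-hand side consists entirely of nullable non-terminals.

ε-productions: E → ε
So E is immediately nullable.
No further non-terminal can be added: every production for the remaining non-terminals contains a terminal or a non-nullable non-terminal.
Nullable = { 'E' }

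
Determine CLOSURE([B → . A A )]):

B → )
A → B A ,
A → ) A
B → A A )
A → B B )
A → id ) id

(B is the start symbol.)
To compute CLOSURE, for each item [A → α.Bβ] where B is a non-terminal, add [B → .γ] for all productions B → γ; repeat for the newly added items until nothing changes.

Start with: [B → . A A )]
  [B → . A A )] has the dot before A: add [A → . B A ,], [A → . ) A], [A → . B B )], [A → . id ) id]
  [A → . B A ,] has the dot before B: add [B → . )]
No further items can be added.

CLOSURE = { [A → . ) A], [A → . B A ,], [A → . B B )], [A → . id ) id], [B → . )], [B → . A A )] }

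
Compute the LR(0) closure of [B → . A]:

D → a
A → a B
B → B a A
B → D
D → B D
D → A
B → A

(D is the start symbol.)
Start with: [B → . A]
  [B → . A] has the dot before A: add [A → . a B]
No further items can be added.

CLOSURE = { [A → . a B], [B → . A] }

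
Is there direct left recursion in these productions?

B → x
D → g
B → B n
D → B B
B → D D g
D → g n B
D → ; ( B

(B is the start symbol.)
Yes, B is left-recursive

Direct left recursion occurs when N → N α for some non-terminal N (the right-hand side begins with the left-hand side itself).

B → x: starts with x
D → g: starts with g
B → B n: LEFT RECURSIVE (starts with B)
D → B B: starts with B
B → D D g: starts with D
D → g n B: starts with g
D → ; ( B: starts with ';'

The grammar has direct left recursion on: B.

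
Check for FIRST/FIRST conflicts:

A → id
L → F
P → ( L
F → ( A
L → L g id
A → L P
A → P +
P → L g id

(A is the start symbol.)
Yes. A → L P / A → P '+' on { '(' }; L → F / L → L g id on { '(' }; P → '(' L / P → L g id on { '(' }

FIRST sets of the non-terminals at (or reachable through a nullable prefix from) the front of some alternative:
  FIRST(L) = { '(' }
  FIRST(P) = { '(' }
  FIRST(F) = { '(' }

Productions for A:
  A → id: FIRST = { 'id' }
  A → L P: FIRST = { '(' }
  A → P +: FIRST = { '(' }
Productions for L:
  L → F: FIRST = { '(' }
  L → L g id: FIRST = { '(' }
Productions for P:
  P → ( L: FIRST = { '(' }
  P → L g id: FIRST = { '(' }
F has only one production, so no FIRST/FIRST conflict is possible there.

Conflict for A: A → L P and A → P +
  Overlap: { '(' }
Conflict for L: L → F and L → L g id
  Overlap: { '(' }
Conflict for P: P → ( L and P → L g id
  Overlap: { '(' }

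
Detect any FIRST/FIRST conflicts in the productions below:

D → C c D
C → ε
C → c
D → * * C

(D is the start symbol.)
No FIRST/FIRST conflicts.

FIRST sets of the non-terminals at (or reachable through a nullable prefix from) the front of some alternative:
  FIRST(C) = { 'c', ε }

Productions for D:
  D → C c D: FIRST = { 'c' }
  D → * * C: FIRST = { '*' }
Productions for C:
  C → ε: FIRST = { ε }
  C → c: FIRST = { 'c' }

All alternatives of each non-terminal have pairwise disjoint FIRST sets.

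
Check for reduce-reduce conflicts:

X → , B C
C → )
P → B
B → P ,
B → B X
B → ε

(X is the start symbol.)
No reduce-reduce conflicts

A reduce-reduce conflict occurs when an LR(0) state has two complete items [A → α .] and [B → β .] — both call for a reduction, and with no lookahead the parser cannot choose between them.

Augment with X' → X and build the canonical LR(0) collection (I0 = CLOSURE({[X' → . X]}), then GOTO on every symbol after a dot until no new states appear). It has 9 states:
  I0: { [X → . , B C], [X' → . X] }  — shift
  I1: { [B → . B X], [B → . P ,], [B → .], [P → . B], [X → , . B C] }  — reduce
  I2: { [X' → X .] }  — accept
  I3: { [B → B . X], [C → . )], [P → B .], [X → , B . C], [X → . , B C] }  — shift, reduce
  I4: { [B → P . ,] }  — shift
  I5: { [B → P , .] }  — reduce
  I6: { [C → ) .] }  — reduce
  I7: { [X → , B C .] }  — reduce
  I8: { [B → B X .] }  — reduce

No state contains more than one complete item.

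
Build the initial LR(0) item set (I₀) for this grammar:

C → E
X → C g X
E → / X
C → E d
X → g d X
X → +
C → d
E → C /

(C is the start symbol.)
First, augment the grammar with C' → C
I₀ = CLOSURE({ [C' → . C] }):
  [C' → . C] has the dot before C: add [C → . E], [C → . E d], [C → . d]
  [C → . E] has the dot before E: add [E → . / X], [E → . C /]
No further items can be added.

I₀ = { [C → . E d], [C → . E], [C → . d], [C' → . C], [E → . / X], [E → . C /] }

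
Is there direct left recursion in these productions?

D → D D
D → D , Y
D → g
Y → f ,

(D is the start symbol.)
D → D D: LEFT RECURSIVE (starts with D)
D → D , Y: LEFT RECURSIVE (starts with D)
D → g: starts with g
Y → f ,: starts with f

The grammar has direct left recursion on: D.

Answer: Yes, D is left-recursive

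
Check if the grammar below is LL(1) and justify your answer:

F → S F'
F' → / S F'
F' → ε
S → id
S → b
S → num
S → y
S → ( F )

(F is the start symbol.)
Yes, the grammar is LL(1).

A grammar is LL(1) if for each non-terminal N with multiple productions, the predict sets of those productions are pairwise disjoint, where PREDICT(N → α) = (FIRST(α) \ {ε}) ∪ (FOLLOW(N) if α ⇒* ε).

Relevant sets:
  FOLLOW(F') = { $, ')' }

For F':
  PREDICT(F' → '/' S F') = { '/' }
  PREDICT(F' → ε) = { $, ')' }
For S:
  PREDICT(S → id) = { 'id' }
  PREDICT(S → b) = { 'b' }
  PREDICT(S → num) = { 'num' }
  PREDICT(S → y) = { 'y' }
  PREDICT(S → '(' F ')') = { '(' }
F has a single production, so nothing to check there.

All predict sets are disjoint. The grammar IS LL(1).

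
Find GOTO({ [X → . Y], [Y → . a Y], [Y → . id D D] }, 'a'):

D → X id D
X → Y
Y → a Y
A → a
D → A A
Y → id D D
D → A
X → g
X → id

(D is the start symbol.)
GOTO(I, 'a') = CLOSURE({ [A → αX.β] : [A → α.Xβ] ∈ I, X = 'a' })

Items with dot before 'a', with the dot advanced:
  [Y → . a Y] → [Y → a . Y]
Closure of the advanced items:
  [Y → a . Y] has the dot before Y: add [Y → . a Y], [Y → . id D D]

GOTO = { [Y → . a Y], [Y → . id D D], [Y → a . Y] }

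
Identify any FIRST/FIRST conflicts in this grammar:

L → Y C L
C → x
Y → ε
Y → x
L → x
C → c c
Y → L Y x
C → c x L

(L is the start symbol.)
A FIRST/FIRST conflict occurs when two productions N → α and N → β for the same non-terminal have FIRST(α) ∩ FIRST(β) ≠ ∅ (with ε ∈ FIRST of a nullable right-hand side, so two nullable alternatives also conflict).

FIRST sets of the non-terminals at (or reachable through a nullable prefix from) the front of some alternative:
  FIRST(Y) = { 'c', 'x', ε }
  FIRST(C) = { 'c', 'x' }
  FIRST(L) = { 'c', 'x' }

Productions for L:
  L → Y C L: FIRST = { 'c', 'x' }
  L → x: FIRST = { 'x' }
Productions for C:
  C → x: FIRST = { 'x' }
  C → c c: FIRST = { 'c' }
  C → c x L: FIRST = { 'c' }
Productions for Y:
  Y → ε: FIRST = { ε }
  Y → x: FIRST = { 'x' }
  Y → L Y x: FIRST = { 'c', 'x' }

Conflict for L: L → Y C L and L → x
  Overlap: { 'x' }
Conflict for C: C → c c and C → c x L
  Overlap: { 'c' }
Conflict for Y: Y → x and Y → L Y x
  Overlap: { 'x' }

Answer: Yes. L → Y C L / L → x on { 'x' }; C → c c / C → c x L on { 'c' }; Y → x / Y → L Y x on { 'x' }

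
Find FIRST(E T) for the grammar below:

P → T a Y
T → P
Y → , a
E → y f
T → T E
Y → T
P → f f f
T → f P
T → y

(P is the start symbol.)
FIRST sets of the non-terminals involved (from the grammar, by fixed-point iteration):
  FIRST(E) = { 'y' }

To compute FIRST(E T), process the symbols left to right:
Symbol E is a non-terminal. Add FIRST(E) \ {ε} = { 'y' }
E is not nullable (ε ∉ FIRST(E)), so stop here.
FIRST(E T) = { 'y' }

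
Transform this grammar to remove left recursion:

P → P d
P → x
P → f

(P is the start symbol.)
P → x P'
P → f P'
P' → d P'
P' → ε

P is directly left-recursive. The standard transformation for
  A → A α₁ | ... | A α_m | β₁ | ... | β_n
is
  A  → β₁ A' | ... | β_n A'
  A' → α₁ A' | ... | α_m A' | ε

P → x becomes P → x P'
P → f becomes P → f P'
P → P d becomes P' → d P'
Add P' → ε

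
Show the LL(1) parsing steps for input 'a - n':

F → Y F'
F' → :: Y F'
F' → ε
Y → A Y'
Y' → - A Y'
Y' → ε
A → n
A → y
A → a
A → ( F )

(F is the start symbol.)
Stack is shown with the top on the left.

Stack        Input    Action
----------------------------
F $          a - n $  output F → Y F'
Y F' $       a - n $  output Y → A Y'
A Y' F' $    a - n $  output A → a
a Y' F' $    a - n $  match 'a'
Y' F' $      - n $    output Y' → - A Y'
- A Y' F' $  - n $    match '-'
A Y' F' $    n $      output A → n
n Y' F' $    n $      match 'n'
Y' F' $      $        output Y' → ε
F' $         $        output F' → ε
$            $        accept

The string is accepted.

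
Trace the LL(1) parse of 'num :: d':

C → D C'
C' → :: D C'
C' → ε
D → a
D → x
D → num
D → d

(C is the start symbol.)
LL(1) parsing maintains a stack (initially the start symbol over $) and the input. At each step: if the stack top is a terminal, match it against the current input token; if it is a non-terminal N, replace it with the RHS of M[N, lookahead] (the unique production whose predict set contains the lookahead).

Stack is shown with the top on the left.

Stack      Input       Action
-----------------------------
C $        num :: d $  output C → D C'
D C' $     num :: d $  output D → num
num C' $   num :: d $  match 'num'
C' $       :: d $      output C' → :: D C'
:: D C' $  :: d $      match '::'
D C' $     d $         output D → d
d C' $     d $         match 'd'
C' $       $           output C' → ε
$          $           accept

The string is accepted.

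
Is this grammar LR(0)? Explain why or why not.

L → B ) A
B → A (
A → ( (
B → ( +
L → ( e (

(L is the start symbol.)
Yes, the grammar is LR(0)

A grammar is LR(0) if no state in the canonical LR(0) collection has:
  - both a shift item (dot before a terminal) and a complete item (shift-reduce conflict), or
  - two or more complete items (reduce-reduce conflict; the accept item [L' → L .] counts as a complete item here).

Augment with L' → L and build the canonical LR(0) collection (I0 = CLOSURE({[L' → . L]}), then GOTO on every symbol after a dot until no new states appear). It has 13 states:
  I0: { [A → . ( (], [B → . ( +], [B → . A (], [L → . ( e (], [L → . B ) A], [L' → . L] }  — shift
  I1: { [A → ( . (], [B → ( . +], [L → ( . e (] }  — shift
  I2: { [B → A . (] }  — shift
  I3: { [L → B . ) A] }  — shift
  I4: { [L' → L .] }  — accept
  I5: { [A → . ( (], [L → B ) . A] }  — shift
  I6: { [A → ( . (] }  — shift
  I7: { [L → B ) A .] }  — reduce
  I8: { [A → ( ( .] }  — reduce
  I9: { [B → A ( .] }  — reduce
  I10: { [B → ( + .] }  — reduce
  I11: { [L → ( e . (] }  — shift
  I12: { [L → ( e ( .] }  — reduce

Every state is either a pure shift/goto state or contains exactly one complete item and nothing to shift — no conflicts. The grammar is LR(0).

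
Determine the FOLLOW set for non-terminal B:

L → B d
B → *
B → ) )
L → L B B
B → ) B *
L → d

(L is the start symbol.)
{ $, ')', '*', 'd' }

To compute FOLLOW(B), find every occurrence of B on a right-hand side N → α B β: add FIRST(β) \ {ε}, and if β is empty or nullable also add FOLLOW(N). Iterate to a fixed point.

In L → B d: B is followed by d, add FIRST(d) \ {ε} = { 'd' }
In L → L B B: B is followed by B, add FIRST(B) \ {ε} = { ')', '*' }
In L → L B B: B is at the end, add FOLLOW(L)
In B → ) B *: B is followed by '*', add FIRST('*') \ {ε} = { '*' }

The FOLLOW sets referred to above (computed the same way, to a fixed point):
  FOLLOW(L) = { $, ')', '*' }

Taking the union: FOLLOW(B) = { $, ')', '*', 'd' }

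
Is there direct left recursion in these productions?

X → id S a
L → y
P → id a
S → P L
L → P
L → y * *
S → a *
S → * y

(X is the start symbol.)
No direct left recursion

Direct left recursion occurs when N → N α for some non-terminal N (the right-hand side begins with the left-hand side itself).

X → id S a: starts with id
L → y: starts with y
P → id a: starts with id
S → P L: starts with P
L → P: starts with P
L → y * *: starts with y
S → a *: starts with a
S → * y: starts with '*'

No direct left recursion found.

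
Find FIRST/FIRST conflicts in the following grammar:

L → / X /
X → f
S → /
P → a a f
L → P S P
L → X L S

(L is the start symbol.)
No FIRST/FIRST conflicts.

A FIRST/FIRST conflict occurs when two productions N → α and N → β for the same non-terminal have FIRST(α) ∩ FIRST(β) ≠ ∅ (with ε ∈ FIRST of a nullable right-hand side, so two nullable alternatives also conflict).

FIRST sets of the non-terminals at (or reachable through a nullable prefix from) the front of some alternative:
  FIRST(P) = { 'a' }
  FIRST(X) = { 'f' }

Productions for L:
  L → / X /: FIRST = { '/' }
  L → P S P: FIRST = { 'a' }
  L → X L S: FIRST = { 'f' }
X, S, P have only one production, so no FIRST/FIRST conflict is possible there.

All alternatives of each non-terminal have pairwise disjoint FIRST sets.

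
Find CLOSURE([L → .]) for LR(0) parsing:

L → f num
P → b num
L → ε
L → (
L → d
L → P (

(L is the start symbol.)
Start with: [L → .]
The dot is at the end, so nothing is added.

CLOSURE = { [L → .] }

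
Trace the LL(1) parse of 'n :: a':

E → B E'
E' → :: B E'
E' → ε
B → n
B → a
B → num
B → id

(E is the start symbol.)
Stack is shown with the top on the left.

Stack      Input     Action
---------------------------
E $        n :: a $  output E → B E'
B E' $     n :: a $  output B → n
n E' $     n :: a $  match 'n'
E' $       :: a $    output E' → :: B E'
:: B E' $  :: a $    match '::'
B E' $     a $       output B → a
a E' $     a $       match 'a'
E' $       $         output E' → ε
$          $         accept

The string is accepted.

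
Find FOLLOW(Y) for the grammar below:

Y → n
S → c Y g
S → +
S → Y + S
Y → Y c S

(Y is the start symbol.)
{ $, '+', 'c', 'g' }

Y is the start symbol, so $ ∈ FOLLOW(Y).
In S → c Y g: Y is followed by g, add FIRST(g) \ {ε} = { 'g' }
In S → Y + S: Y is followed by '+' S, add FIRST('+' S) \ {ε} = { '+' }
In Y → Y c S: Y is followed by c S, add FIRST(c S) \ {ε} = { 'c' }

Taking the union: FOLLOW(Y) = { $, '+', 'c', 'g' }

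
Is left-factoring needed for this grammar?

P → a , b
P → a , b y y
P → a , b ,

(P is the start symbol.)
Left-factoring is needed when two productions for the same non-terminal
share a common prefix on the right-hand side.

Productions for P:
  P → a , b
  P → a , b y y
  P → a , b ,

Found common prefix 'a , b' in productions for P

Answer: Yes, P has productions with common prefix 'a , b'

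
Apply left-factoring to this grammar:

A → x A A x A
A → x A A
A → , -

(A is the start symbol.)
Left-factoring transforms A → αβ₁ | αβ₂ into A → αA' and A' → β₁ | β₂
(α is the longest common prefix among the alternatives). Repeat until
no nonterminal has two alternatives with a common prefix.

Round 1: A has alternatives sharing prefix 'x A A'. Introduce A': A → x A A A'
  Add: A' → x A
  Add: A' → ε

No remaining common prefixes — done.

Resulting grammar:
A → x A A A'
A' → x A
A' → ε
A → , -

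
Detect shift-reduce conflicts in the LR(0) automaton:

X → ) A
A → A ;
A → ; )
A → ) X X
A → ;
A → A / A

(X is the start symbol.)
Yes — I4: [A → ; .] vs [A → ; . )]; I5: [X → ) A .] vs [A → A . / A]; I8: [A → A / A .] vs [A → A . / A]

A shift-reduce conflict occurs when an LR(0) state has both:
  - a complete (reduce) item [A → α .] (dot at the end), and
  - a shift item [B → β . c γ] (dot before a terminal).

Augment with X' → X and build the canonical LR(0) collection (I0 = CLOSURE({[X' → . X]}), then GOTO on every symbol after a dot until no new states appear). It has 12 states:
  I0: { [X → . ) A], [X' → . X] }  — shift
  I1: { [A → . ) X X], [A → . ; )], [A → . ;], [A → . A / A], [A → . A ;], [X → ) . A] }  — shift
  I2: { [X' → X .] }  — accept
  I3: { [A → ) . X X], [X → . ) A] }  — shift
  I4: { [A → ; . )], [A → ; .] }  — shift, reduce
  I5: { [A → A . / A], [A → A . ;], [X → ) A .] }  — shift, reduce
  I6: { [A → . ) X X], [A → . ; )], [A → . ;], [A → . A / A], [A → . A ;], [A → A / . A] }  — shift
  I7: { [A → A ; .] }  — reduce
  I8: { [A → A . / A], [A → A . ;], [A → A / A .] }  — shift, reduce
  I9: { [A → ; ) .] }  — reduce
  I10: { [A → ) X . X], [X → . ) A] }  — shift
  I11: { [A → ) X X .] }  — reduce

I4 contains reduce item [A → ; .] and shift item [A → ; . )] — shift-reduce conflict.
I5 contains reduce item [X → ) A .] and shift items [A → A . / A], [A → A . ;] — shift-reduce conflict.
I8 contains reduce item [A → A / A .] and shift items [A → A . / A], [A → A . ;] — shift-reduce conflict.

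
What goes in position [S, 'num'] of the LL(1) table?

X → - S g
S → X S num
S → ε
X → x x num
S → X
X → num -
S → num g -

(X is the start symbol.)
To find M[S, 'num'], we find productions for S where 'num' is in the predict set (PREDICT(N → α) = (FIRST(α) \ {ε}) ∪ (FOLLOW(N) if α ⇒* ε)).

Relevant sets:
  FIRST(X) = { '-', 'num', 'x' }
  FOLLOW(S) = { 'g', 'num' }

S → X S num: PREDICT = { '-', 'num', 'x' }
  'num' is in predict set, so this production goes in M[S, 'num']
S → ε: PREDICT = { 'g', 'num' }
  'num' is in predict set, so this production goes in M[S, 'num']
S → X: PREDICT = { '-', 'num', 'x' }
  'num' is in predict set, so this production goes in M[S, 'num']
S → num g -: PREDICT = { 'num' }
  'num' is in predict set, so this production goes in M[S, 'num']

M[S, 'num'] = S → X S num, S → ε, S → X, S → num g -  (a multiply-defined cell — the grammar is not LL(1))

Answer: S → X S num, S → ε, S → X, S → num g -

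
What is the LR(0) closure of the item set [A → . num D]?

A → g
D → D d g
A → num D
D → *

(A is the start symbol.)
To compute CLOSURE, for each item [A → α.Bβ] where B is a non-terminal, add [B → .γ] for all productions B → γ; repeat for the newly added items until nothing changes.

Start with: [A → . num D]
The dot precedes the terminal num, so nothing is added.

CLOSURE = { [A → . num D] }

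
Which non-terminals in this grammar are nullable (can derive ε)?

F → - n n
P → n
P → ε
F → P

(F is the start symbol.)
{ 'F', 'P' }

ε-productions: P → ε
So P is immediately nullable.
F → P: every symbol on the right is nullable, so F is nullable too.
Every non-terminal is now nullable.
Nullable = { 'F', 'P' }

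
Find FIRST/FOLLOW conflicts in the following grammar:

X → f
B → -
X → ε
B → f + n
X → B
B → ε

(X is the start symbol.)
A FIRST/FOLLOW conflict occurs when a non-terminal N has a nullable alternative N → β (β ⇒* ε) and another alternative N → α with FIRST(α) ∩ FOLLOW(N) ≠ ∅: on such a lookahead the parser cannot decide between expanding α and letting N vanish via β.

Nullable non-terminals: B, X.
FIRST sets used below: FIRST(B) = { '-', 'f', ε }

B: nullable alternative(s) B → ε; FOLLOW(B) = { $ }
  B → -: FIRST \ {ε} = { '-' } — disjoint from FOLLOW(B)
  B → f + n: FIRST \ {ε} = { 'f' } — disjoint from FOLLOW(B)
  B → ε: FIRST \ {ε} = { } — this is the only nullable alternative, skip

X: nullable alternative(s) X → ε, X → B; FOLLOW(X) = { $ }
  X → f: FIRST \ {ε} = { 'f' } — disjoint from FOLLOW(X)
  X → ε: FIRST \ {ε} = { } — disjoint from FOLLOW(X)
  X → B: FIRST \ {ε} = { '-', 'f' } — disjoint from FOLLOW(X)

No FIRST/FOLLOW conflicts found.

Answer: No FIRST/FOLLOW conflicts.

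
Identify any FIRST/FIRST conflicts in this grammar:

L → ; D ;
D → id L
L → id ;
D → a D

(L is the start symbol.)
A FIRST/FIRST conflict occurs when two productions N → α and N → β for the same non-terminal have FIRST(α) ∩ FIRST(β) ≠ ∅ (with ε ∈ FIRST of a nullable right-hand side, so two nullable alternatives also conflict).

Productions for L:
  L → ; D ;: FIRST = { ';' }
  L → id ;: FIRST = { 'id' }
Productions for D:
  D → id L: FIRST = { 'id' }
  D → a D: FIRST = { 'a' }

All alternatives of each non-terminal have pairwise disjoint FIRST sets.

Answer: No FIRST/FIRST conflicts.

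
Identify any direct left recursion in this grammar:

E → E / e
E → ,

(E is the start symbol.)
Yes, E is left-recursive

E → E / e: LEFT RECURSIVE (starts with E)
E → ,: starts with ','

The grammar has direct left recursion on: E.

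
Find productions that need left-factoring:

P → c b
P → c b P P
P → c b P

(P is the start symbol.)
Yes, P has productions with common prefix 'c b'

Left-factoring is needed when two productions for the same non-terminal
share a common prefix on the right-hand side.

Productions for P:
  P → c b
  P → c b P P
  P → c b P

Found common prefix 'c b' in productions for P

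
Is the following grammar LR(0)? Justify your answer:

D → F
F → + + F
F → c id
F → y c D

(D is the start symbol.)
Augment with D' → D and build the canonical LR(0) collection (I0 = CLOSURE({[D' → . D]}), then GOTO on every symbol after a dot until no new states appear). It has 11 states:
  I0: { [D → . F], [D' → . D], [F → . + + F], [F → . c id], [F → . y c D] }  — shift
  I1: { [F → + . + F] }  — shift
  I2: { [D' → D .] }  — accept
  I3: { [D → F .] }  — reduce
  I4: { [F → c . id] }  — shift
  I5: { [F → y . c D] }  — shift
  I6: { [D → . F], [F → . + + F], [F → . c id], [F → . y c D], [F → y c . D] }  — shift
  I7: { [F → y c D .] }  — reduce
  I8: { [F → c id .] }  — reduce
  I9: { [F → + + . F], [F → . + + F], [F → . c id], [F → . y c D] }  — shift
  I10: { [F → + + F .] }  — reduce

Every state is either a pure shift/goto state or contains exactly one complete item and nothing to shift — no conflicts. The grammar is LR(0).

Answer: Yes, the grammar is LR(0)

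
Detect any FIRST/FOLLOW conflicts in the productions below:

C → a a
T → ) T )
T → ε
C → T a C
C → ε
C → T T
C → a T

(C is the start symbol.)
Yes. T → ')' T ')' with FOLLOW(T) on { ')' }

Nullable non-terminals: C, T.
FIRST sets used below: FIRST(T) = { ')', ε }

C: nullable alternative(s) C → ε, C → T T; FOLLOW(C) = { $ }
  C → a a: FIRST \ {ε} = { 'a' } — disjoint from FOLLOW(C)
  C → T a C: FIRST \ {ε} = { ')', 'a' } — disjoint from FOLLOW(C)
  C → ε: FIRST \ {ε} = { } — disjoint from FOLLOW(C)
  C → T T: FIRST \ {ε} = { ')' } — disjoint from FOLLOW(C)
  C → a T: FIRST \ {ε} = { 'a' } — disjoint from FOLLOW(C)

T: nullable alternative(s) T → ε; FOLLOW(T) = { $, ')', 'a' }
  T → ) T ): FIRST \ {ε} = { ')' } — overlaps FOLLOW(T) on { ')' }: CONFLICT
  T → ε: FIRST \ {ε} = { } — this is the only nullable alternative, skip

So the grammar has 1 FIRST/FOLLOW conflict (marked CONFLICT above).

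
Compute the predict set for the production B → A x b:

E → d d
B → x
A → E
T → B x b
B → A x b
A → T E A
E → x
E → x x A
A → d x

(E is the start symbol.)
PREDICT(B → A x b) = (FIRST(RHS) \ {ε}) ∪ (FOLLOW(B) if ε ∈ FIRST(RHS), i.e. RHS ⇒* ε)
FIRST(A) = { 'd', 'x' }
FIRST(A x b) = { 'd', 'x' }
ε ∉ FIRST(A x b), so FOLLOW(B) is not added.
PREDICT(B → A x b) = { 'd', 'x' }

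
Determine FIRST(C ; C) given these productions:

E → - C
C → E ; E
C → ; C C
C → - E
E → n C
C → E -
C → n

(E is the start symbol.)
{ '-', ';', 'n' }

FIRST sets of the non-terminals involved (from the grammar, by fixed-point iteration):
  FIRST(C) = { '-', ';', 'n' }

To compute FIRST(C ; C), process the symbols left to right:
Symbol C is a non-terminal. Add FIRST(C) \ {ε} = { '-', ';', 'n' }
C is not nullable (ε ∉ FIRST(C)), so stop here.
FIRST(C ; C) = { '-', ';', 'n' }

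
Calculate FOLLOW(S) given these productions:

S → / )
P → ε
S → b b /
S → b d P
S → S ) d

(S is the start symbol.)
{ $, ')' }

To compute FOLLOW(S), find every occurrence of S on a right-hand side N → α S β: add FIRST(β) \ {ε}, and if β is empty or nullable also add FOLLOW(N). Iterate to a fixed point.

S is the start symbol, so $ ∈ FOLLOW(S).
In S → S ) d: S is followed by ')' d, add FIRST(')' d) \ {ε} = { ')' }

Taking the union: FOLLOW(S) = { $, ')' }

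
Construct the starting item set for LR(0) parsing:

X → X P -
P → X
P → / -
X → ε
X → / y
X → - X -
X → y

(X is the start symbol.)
First, augment the grammar with X' → X
I₀ = CLOSURE({ [X' → . X] }):
  [X' → . X] has the dot before X: add [X → . X P -], [X → .], [X → . / y], [X → . - X -], [X → . y]
No further items can be added.

I₀ = { [X → . - X -], [X → . / y], [X → . X P -], [X → . y], [X → .], [X' → . X] }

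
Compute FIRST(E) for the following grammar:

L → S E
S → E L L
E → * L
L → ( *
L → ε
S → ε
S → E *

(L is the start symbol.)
To compute FIRST(E), examine every production with E on the left-hand side, reading each right-hand side left to right until a non-nullable symbol is reached.

From E → * L:
  - '*' is a terminal: add '*' and stop

Collecting: FIRST(E) = { '*' }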